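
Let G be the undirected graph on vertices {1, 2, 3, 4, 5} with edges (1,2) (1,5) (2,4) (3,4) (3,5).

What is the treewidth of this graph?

2

A width-2 tree decomposition is:
Bags: B1 = {3, 4, 5}  B2 = {2, 4, 5}  B3 = {1, 2, 5}
Tree: B1–B2, B2–B3
The largest bag has 3 vertices, giving width 2; this decomposition certifies tw(G) ≤ 2. The edges 5–3–4–2–1–5 form a cycle, so G is not a tree and its treewidth is at least 2. Combining the bounds, tw(G) = 2.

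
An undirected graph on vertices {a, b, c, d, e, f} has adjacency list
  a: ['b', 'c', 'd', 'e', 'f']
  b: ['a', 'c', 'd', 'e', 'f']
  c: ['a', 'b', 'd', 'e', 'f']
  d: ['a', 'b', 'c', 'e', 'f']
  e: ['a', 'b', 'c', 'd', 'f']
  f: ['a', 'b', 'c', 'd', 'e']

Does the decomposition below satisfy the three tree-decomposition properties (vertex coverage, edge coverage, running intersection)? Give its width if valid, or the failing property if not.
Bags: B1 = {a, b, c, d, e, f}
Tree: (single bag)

Yes; width 5.

Checking the three conditions: (i) the bags cover all of {a, b, c, d, e, f}; (ii) for each edge, some bag contains both endpoints; (iii) the bags containing any fixed vertex form a subtree. All hold, so the decomposition is valid with width 6 − 1 = 5.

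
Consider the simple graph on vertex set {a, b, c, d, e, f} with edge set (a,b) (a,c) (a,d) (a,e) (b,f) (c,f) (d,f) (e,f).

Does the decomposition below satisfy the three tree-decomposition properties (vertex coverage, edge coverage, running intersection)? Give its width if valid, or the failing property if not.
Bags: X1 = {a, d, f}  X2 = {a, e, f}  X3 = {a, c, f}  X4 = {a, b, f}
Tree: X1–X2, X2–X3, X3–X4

Vertex coverage: the bags together contain {a, b, c, d, e, f}, the full vertex set. Edge coverage: each edge of G has both endpoints in at least one bag. Running intersection: for every vertex, the bags containing it form a connected subtree. All three properties hold, so this is a valid tree decomposition of width max|bag| − 1 = 2, and hence tw(G) ≤ 2.

Yes; width 2.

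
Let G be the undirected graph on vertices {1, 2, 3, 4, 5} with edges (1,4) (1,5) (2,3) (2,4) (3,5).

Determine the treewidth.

A width-2 tree decomposition is:
Bags: B1 = {1, 4, 5}  B2 = {3, 4, 5}  B3 = {2, 3, 4}
Tree: B1–B2, B2–B3
The largest bag has 3 vertices, giving width 2; this decomposition certifies tw(G) ≤ 2. The edges 4–1–5–3–2–4 form a cycle, so G is not a tree and its treewidth is at least 2. The upper and lower bounds meet at 2, so that is the treewidth.

2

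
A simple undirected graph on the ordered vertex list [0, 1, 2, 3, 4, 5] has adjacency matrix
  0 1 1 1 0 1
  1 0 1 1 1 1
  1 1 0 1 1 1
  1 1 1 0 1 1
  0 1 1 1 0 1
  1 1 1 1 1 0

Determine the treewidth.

4

A width-4 tree decomposition is:
Bags: B1 = {0, 1, 2, 3, 5}  B2 = {1, 2, 3, 4, 5}
Tree: B1–B2
The largest bag has 5 vertices, giving width 4; this decomposition certifies tw(G) ≤ 4. Conversely, {0, 1, 2, 3, 5} is a clique of size 5, and the vertices of any clique must share a bag in every tree decomposition; so some bag has ≥ 5 vertices and tw(G) ≥ 4. Hence tw(G) = 4 exactly.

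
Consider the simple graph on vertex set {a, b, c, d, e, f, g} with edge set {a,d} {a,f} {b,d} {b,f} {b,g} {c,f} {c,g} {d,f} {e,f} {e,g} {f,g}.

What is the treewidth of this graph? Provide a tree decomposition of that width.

Treewidth 2.
One such decomposition:
Bags: B1 = {c, f, g}  B2 = {b, f, g}  B3 = {b, d, f}  B4 = {a, d, f}  B5 = {e, f, g}
Tree: B1–B2, B2–B3, B3–B4, B1–B5

The largest bag has 3 vertices, giving width 2; this decomposition certifies tw(G) ≤ 2. Conversely, {a, d, f} is a clique of size 3, and the vertices of any clique must share a bag in every tree decomposition; so some bag has ≥ 3 vertices and tw(G) ≥ 2. Combining the bounds, tw(G) = 2.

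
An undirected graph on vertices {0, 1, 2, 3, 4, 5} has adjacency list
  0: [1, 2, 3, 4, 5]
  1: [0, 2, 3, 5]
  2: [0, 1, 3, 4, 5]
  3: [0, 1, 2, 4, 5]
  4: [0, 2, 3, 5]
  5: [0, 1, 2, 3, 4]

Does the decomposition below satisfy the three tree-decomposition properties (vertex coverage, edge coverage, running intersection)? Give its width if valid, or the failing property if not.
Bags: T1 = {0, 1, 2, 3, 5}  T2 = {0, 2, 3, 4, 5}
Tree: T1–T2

Yes; width 4.

Checking the three conditions: (i) the bags cover all of {0, 1, 2, 3, 4, 5}; (ii) for each edge, some bag contains both endpoints; (iii) the bags containing any fixed vertex form a subtree. All hold, so the decomposition is valid with width 5 − 1 = 4.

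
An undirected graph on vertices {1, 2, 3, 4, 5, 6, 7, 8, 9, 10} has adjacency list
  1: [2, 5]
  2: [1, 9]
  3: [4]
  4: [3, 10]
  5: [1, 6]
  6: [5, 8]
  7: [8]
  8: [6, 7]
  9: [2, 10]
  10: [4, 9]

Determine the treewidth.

A width-1 tree decomposition is:
Bags: B1 = {7, 8}  B2 = {6, 8}  B3 = {5, 6}  B4 = {1, 5}  B5 = {1, 2}  B6 = {2, 9}  B7 = {9, 10}  B8 = {4, 10}  B9 = {3, 4}
Tree: B1–B2, B2–B3, B3–B4, B4–B5, B5–B6, B6–B7, B7–B8, B8–B9
Each bag holds 2 vertices, so the decomposition has width 1, which upper-bounds the treewidth. G has an edge, so its treewidth is at least 1. Combining the bounds, tw(G) = 1.

1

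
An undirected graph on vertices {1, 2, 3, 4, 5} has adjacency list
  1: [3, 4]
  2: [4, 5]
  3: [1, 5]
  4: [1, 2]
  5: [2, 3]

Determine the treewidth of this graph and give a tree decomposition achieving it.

The largest bag has 3 vertices, giving width 2; this decomposition certifies tw(G) ≤ 2. The edges 2–4–1–3–5–2 form a cycle, so G is not a tree and its treewidth is at least 2. Hence tw(G) = 2 exactly.

Treewidth 2.
Bags: B1 = {1, 2, 4}  B2 = {1, 2, 3}  B3 = {2, 3, 5}
Tree: B1–B2, B2–B3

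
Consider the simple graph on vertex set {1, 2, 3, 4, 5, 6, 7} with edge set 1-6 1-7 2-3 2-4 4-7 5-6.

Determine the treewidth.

1

A width-1 tree decomposition is:
Bags: B1 = {2, 3}  B2 = {2, 4}  B3 = {4, 7}  B4 = {1, 7}  B5 = {1, 6}  B6 = {5, 6}
Tree: B1–B2, B2–B3, B3–B4, B4–B5, B5–B6
Every bag has size at most 2, so the width is 2 − 1 = 1 and tw(G) ≤ 1. Any graph with an edge has treewidth ≥ 1, and G has the edge 3–2. Combining the bounds, tw(G) = 1.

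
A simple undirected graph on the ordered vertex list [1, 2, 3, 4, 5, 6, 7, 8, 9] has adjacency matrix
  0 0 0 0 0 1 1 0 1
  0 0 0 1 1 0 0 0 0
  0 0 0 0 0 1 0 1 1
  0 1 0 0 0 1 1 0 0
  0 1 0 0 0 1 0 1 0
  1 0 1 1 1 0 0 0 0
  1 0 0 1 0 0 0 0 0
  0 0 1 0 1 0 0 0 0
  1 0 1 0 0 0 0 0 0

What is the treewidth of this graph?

A width-3 tree decomposition is:
Bags: B1 = {1, 3, 7, 9}  B2 = {1, 3, 6, 7}  B3 = {3, 4, 6, 7}  B4 = {3, 4, 6, 8}  B5 = {4, 5, 6, 8}  B6 = {2, 4, 5, 8}
Tree: B1–B2, B2–B3, B3–B4, B4–B5, B5–B6
The largest bag has 4 vertices, giving width 3; this decomposition certifies tw(G) ≤ 3. For the lower bound: the 4 vertex sets {1,7,9}, {3}, {6}, {2,4,5,8} are disjoint, each induces a connected subgraph, and every pair is joined by at least one edge of G. Contracting each set to a single vertex therefore yields K_{4} as a minor, and since treewidth is minor-monotone, tw(G) ≥ tw(K_{4}) = 3. The upper and lower bounds meet at 3, so that is the treewidth.

3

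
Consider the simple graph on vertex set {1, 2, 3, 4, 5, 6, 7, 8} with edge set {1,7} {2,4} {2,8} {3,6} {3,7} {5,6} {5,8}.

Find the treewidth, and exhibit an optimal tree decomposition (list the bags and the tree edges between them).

Treewidth 1.
One optimal decomposition is:
Bags: B1 = {1, 7}  B2 = {3, 7}  B3 = {3, 6}  B4 = {5, 6}  B5 = {5, 8}  B6 = {2, 8}  B7 = {2, 4}
Tree: B1–B2, B2–B3, B3–B4, B4–B5, B5–B6, B6–B7

Each bag holds 2 vertices, so the decomposition has width 1, which upper-bounds the treewidth. G has an edge, so its treewidth is at least 1. Combining the bounds, tw(G) = 1.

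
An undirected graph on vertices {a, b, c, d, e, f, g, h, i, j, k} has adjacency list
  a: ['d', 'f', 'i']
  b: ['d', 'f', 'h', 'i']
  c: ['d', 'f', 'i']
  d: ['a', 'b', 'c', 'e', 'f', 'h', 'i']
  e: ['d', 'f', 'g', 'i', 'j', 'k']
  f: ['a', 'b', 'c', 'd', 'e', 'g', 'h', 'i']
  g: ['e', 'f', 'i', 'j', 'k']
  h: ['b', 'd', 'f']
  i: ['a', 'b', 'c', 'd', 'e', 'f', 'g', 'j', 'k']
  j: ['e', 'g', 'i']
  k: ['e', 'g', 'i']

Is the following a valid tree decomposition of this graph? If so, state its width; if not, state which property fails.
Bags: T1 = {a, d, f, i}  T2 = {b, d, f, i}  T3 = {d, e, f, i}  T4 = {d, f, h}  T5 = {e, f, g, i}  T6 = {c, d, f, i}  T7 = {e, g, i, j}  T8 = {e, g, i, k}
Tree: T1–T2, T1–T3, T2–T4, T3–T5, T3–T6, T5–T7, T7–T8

A tree decomposition must satisfy three properties: every vertex lies in some bag; for every edge, both endpoints lie together in some bag; and for every vertex, the bags containing it form a connected subtree. Here edge (b,h) lies in no bag, so the decomposition is invalid.

No — edge (b,h) lies in no bag.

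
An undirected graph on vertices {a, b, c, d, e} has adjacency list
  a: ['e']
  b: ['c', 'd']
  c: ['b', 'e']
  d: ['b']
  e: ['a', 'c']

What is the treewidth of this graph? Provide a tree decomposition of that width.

Each bag holds 2 vertices, so the decomposition has width 1, which upper-bounds the treewidth. G has an edge, so its treewidth is at least 1. Hence tw(G) = 1 exactly.

Treewidth 1.
Bags: B1 = {c, e}  B2 = {b, c}  B3 = {b, d}  B4 = {a, e}
Tree: B1–B2, B2–B3, B1–B4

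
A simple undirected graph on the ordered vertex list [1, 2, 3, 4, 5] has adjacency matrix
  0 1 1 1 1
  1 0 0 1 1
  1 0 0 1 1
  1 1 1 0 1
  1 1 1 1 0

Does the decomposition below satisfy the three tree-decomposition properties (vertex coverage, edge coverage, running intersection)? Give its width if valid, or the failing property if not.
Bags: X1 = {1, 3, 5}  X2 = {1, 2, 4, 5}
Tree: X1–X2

No — edge (4,3) lies in no bag.

A tree decomposition must satisfy three properties: every vertex lies in some bag; for every edge, both endpoints lie together in some bag; and for every vertex, the bags containing it form a connected subtree. Here edge (4,3) lies in no bag, so the decomposition is invalid.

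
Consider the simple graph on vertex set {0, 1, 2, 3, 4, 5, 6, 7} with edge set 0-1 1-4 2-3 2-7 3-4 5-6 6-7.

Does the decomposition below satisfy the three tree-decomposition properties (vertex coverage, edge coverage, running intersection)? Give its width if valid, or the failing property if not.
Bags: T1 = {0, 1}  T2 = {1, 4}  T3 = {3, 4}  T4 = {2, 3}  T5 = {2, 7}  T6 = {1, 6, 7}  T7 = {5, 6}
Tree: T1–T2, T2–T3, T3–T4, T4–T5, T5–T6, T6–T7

A tree decomposition must satisfy three properties: every vertex lies in some bag; for every edge, both endpoints lie together in some bag; and for every vertex, the bags containing it form a connected subtree. Here bags containing vertex 1 are not connected in the tree, so the decomposition is invalid.

No — bags containing vertex 1 are not connected in the tree.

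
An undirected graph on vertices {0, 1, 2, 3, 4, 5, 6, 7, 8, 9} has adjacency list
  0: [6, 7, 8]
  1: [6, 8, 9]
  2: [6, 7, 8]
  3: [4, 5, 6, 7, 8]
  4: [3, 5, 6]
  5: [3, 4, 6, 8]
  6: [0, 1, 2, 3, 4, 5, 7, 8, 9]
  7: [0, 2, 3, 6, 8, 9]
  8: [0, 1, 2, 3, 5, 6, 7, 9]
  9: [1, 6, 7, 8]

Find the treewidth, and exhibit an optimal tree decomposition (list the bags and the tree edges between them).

Treewidth 3.
One such decomposition:
Bags: B1 = {3, 4, 5, 6}  B2 = {3, 5, 6, 8}  B3 = {3, 6, 7, 8}  B4 = {6, 7, 8, 9}  B5 = {2, 6, 7, 8}  B6 = {1, 6, 8, 9}  B7 = {0, 6, 7, 8}
Tree: B1–B2, B2–B3, B3–B4, B4–B5, B4–B6, B4–B7

Every bag has size at most 4, so the width is 4 − 1 = 3 and tw(G) ≤ 3. For the lower bound, the 4 vertices {1, 6, 8, 9} are pairwise adjacent, and any tree decomposition puts a clique entirely inside one bag — forcing width ≥ 3. Therefore the treewidth is 3.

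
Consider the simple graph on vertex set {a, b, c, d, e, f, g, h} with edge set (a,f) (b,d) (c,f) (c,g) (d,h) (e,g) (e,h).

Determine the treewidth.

1

A width-1 tree decomposition is:
Bags: B1 = {b, d}  B2 = {d, h}  B3 = {e, h}  B4 = {e, g}  B5 = {c, g}  B6 = {c, f}  B7 = {a, f}
Tree: B1–B2, B2–B3, B3–B4, B4–B5, B5–B6, B6–B7
The largest bag has 2 vertices, giving width 1; this decomposition certifies tw(G) ≤ 1. Since G has at least one edge (e.g. b–d), it is not an edgeless graph, so tw(G) ≥ 1. Hence tw(G) = 1 exactly.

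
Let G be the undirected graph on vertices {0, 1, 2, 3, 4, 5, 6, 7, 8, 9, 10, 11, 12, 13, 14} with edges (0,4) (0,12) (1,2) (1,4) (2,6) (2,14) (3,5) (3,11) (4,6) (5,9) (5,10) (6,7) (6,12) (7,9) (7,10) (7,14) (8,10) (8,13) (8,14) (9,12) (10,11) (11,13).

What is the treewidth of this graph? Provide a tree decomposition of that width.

Treewidth 3.
One optimal decomposition is:
Bags: B1 = {3, 5, 11, 13}  B2 = {5, 10, 11, 13}  B3 = {5, 8, 10, 13}  B4 = {5, 8, 9, 10}  B5 = {7, 8, 9, 10}  B6 = {7, 8, 9, 14}  B7 = {7, 9, 12, 14}  B8 = {6, 7, 12, 14}  B9 = {2, 6, 12, 14}  B10 = {0, 2, 6, 12}  B11 = {0, 2, 4, 6}  B12 = {0, 1, 2, 4}
Tree: B1–B2, B2–B3, B3–B4, B4–B5, B5–B6, B6–B7, B7–B8, B8–B9, B9–B10, B10–B11, B11–B12

Each bag holds 4 vertices, so the decomposition has width 3, which upper-bounds the treewidth. For the lower bound: the 4 vertex sets {3,11,13}, {5}, {10}, {7,8,9,14} are disjoint, each induces a connected subgraph, and every pair is joined by at least one edge of G. Contracting each set to a single vertex therefore yields K_{4} as a minor, and since treewidth is minor-monotone, tw(G) ≥ tw(K_{4}) = 3. Therefore the treewidth is 3.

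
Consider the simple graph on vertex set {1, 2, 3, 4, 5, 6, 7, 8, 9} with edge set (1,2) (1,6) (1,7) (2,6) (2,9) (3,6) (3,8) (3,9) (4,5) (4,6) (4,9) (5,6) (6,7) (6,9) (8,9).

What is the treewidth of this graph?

2

A width-2 tree decomposition is:
Bags: B1 = {2, 6, 9}  B2 = {3, 6, 9}  B3 = {1, 2, 6}  B4 = {3, 8, 9}  B5 = {1, 6, 7}  B6 = {4, 6, 9}  B7 = {4, 5, 6}
Tree: B1–B2, B1–B3, B2–B4, B3–B5, B2–B6, B6–B7
The largest bag has 3 vertices, giving width 2; this decomposition certifies tw(G) ≤ 2. On the other hand G contains the 3-clique {3, 8, 9}. A clique must lie in a single bag of any decomposition, so no decomposition can have width below 2. Hence tw(G) = 2 exactly.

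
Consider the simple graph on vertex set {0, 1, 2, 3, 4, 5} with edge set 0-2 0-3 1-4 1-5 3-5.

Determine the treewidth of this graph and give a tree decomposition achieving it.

Treewidth 1.
Bags: B1 = {0, 2}  B2 = {0, 3}  B3 = {3, 5}  B4 = {1, 5}  B5 = {1, 4}
Tree: B1–B2, B2–B3, B3–B4, B4–B5

Every bag has size at most 2, so the width is 2 − 1 = 1 and tw(G) ≤ 1. Since G has at least one edge (e.g. 2–0), it is not an edgeless graph, so tw(G) ≥ 1. The upper and lower bounds meet at 1, so that is the treewidth.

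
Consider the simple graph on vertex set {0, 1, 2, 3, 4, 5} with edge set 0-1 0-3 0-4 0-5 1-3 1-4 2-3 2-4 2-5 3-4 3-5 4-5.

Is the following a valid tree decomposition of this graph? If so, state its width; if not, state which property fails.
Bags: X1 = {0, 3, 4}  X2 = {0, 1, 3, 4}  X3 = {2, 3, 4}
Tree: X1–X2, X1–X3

A tree decomposition must satisfy three properties: every vertex lies in some bag; for every edge, both endpoints lie together in some bag; and for every vertex, the bags containing it form a connected subtree. Here vertex 5 appears in no bag, so the decomposition is invalid.

No — vertex 5 appears in no bag.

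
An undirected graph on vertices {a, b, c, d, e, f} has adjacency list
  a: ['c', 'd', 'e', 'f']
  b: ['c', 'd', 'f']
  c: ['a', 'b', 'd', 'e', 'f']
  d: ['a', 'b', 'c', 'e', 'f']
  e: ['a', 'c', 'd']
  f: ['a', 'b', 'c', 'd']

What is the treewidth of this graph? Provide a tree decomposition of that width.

Treewidth 3.
One such decomposition:
Bags: B1 = {a, c, d, e}  B2 = {a, c, d, f}  B3 = {b, c, d, f}
Tree: B1–B2, B2–B3

Every bag has size at most 4, so the width is 4 − 1 = 3 and tw(G) ≤ 3. Conversely, {a, c, d, e} is a clique of size 4, and the vertices of any clique must share a bag in every tree decomposition; so some bag has ≥ 4 vertices and tw(G) ≥ 3. Hence tw(G) = 3 exactly.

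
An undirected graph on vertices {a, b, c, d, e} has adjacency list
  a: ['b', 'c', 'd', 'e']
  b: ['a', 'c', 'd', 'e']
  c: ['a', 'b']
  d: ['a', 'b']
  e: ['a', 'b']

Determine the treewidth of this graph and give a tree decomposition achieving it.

Every bag has size at most 3, so the width is 3 − 1 = 2 and tw(G) ≤ 2. Conversely, {a, b, d} is a clique of size 3, and the vertices of any clique must share a bag in every tree decomposition; so some bag has ≥ 3 vertices and tw(G) ≥ 2. Therefore the treewidth is 2.

Treewidth 2.
One such decomposition:
Bags: B1 = {a, b, d}  B2 = {a, b, e}  B3 = {a, b, c}
Tree: B1–B2, B2–B3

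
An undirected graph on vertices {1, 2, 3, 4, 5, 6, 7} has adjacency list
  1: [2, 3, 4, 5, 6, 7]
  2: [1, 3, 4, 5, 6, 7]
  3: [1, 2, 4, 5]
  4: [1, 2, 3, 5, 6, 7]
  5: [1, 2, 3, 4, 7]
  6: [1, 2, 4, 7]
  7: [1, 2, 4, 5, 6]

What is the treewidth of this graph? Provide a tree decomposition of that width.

Treewidth 4.
One such decomposition:
Bags: B1 = {1, 2, 4, 5, 7}  B2 = {1, 2, 3, 4, 5}  B3 = {1, 2, 4, 6, 7}
Tree: B1–B2, B1–B3

Each bag holds 5 vertices, so the decomposition has width 4, which upper-bounds the treewidth. For the lower bound, the 5 vertices {1, 2, 3, 4, 5} are pairwise adjacent, and any tree decomposition puts a clique entirely inside one bag — forcing width ≥ 4. Combining the bounds, tw(G) = 4.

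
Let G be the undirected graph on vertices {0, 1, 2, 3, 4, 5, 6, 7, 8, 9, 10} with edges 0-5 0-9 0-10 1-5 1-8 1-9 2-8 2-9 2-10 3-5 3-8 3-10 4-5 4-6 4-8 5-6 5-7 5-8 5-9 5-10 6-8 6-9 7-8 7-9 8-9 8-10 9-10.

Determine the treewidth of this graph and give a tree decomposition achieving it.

Every bag has size at most 4, so the width is 4 − 1 = 3 and tw(G) ≤ 3. For the lower bound, the 4 vertices {2, 8, 9, 10} are pairwise adjacent, and any tree decomposition puts a clique entirely inside one bag — forcing width ≥ 3. Combining the bounds, tw(G) = 3.

Treewidth 3.
One such decomposition:
Bags: B1 = {1, 5, 8, 9}  B2 = {5, 7, 8, 9}  B3 = {5, 8, 9, 10}  B4 = {2, 8, 9, 10}  B5 = {3, 5, 8, 10}  B6 = {5, 6, 8, 9}  B7 = {4, 5, 6, 8}  B8 = {0, 5, 9, 10}
Tree: B1–B2, B2–B3, B3–B4, B3–B5, B2–B6, B6–B7, B3–B8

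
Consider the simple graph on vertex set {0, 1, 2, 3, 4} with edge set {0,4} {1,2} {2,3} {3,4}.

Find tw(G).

A width-1 tree decomposition is:
Bags: B1 = {3, 4}  B2 = {0, 4}  B3 = {2, 3}  B4 = {1, 2}
Tree: B1–B2, B1–B3, B3–B4
Every bag has size at most 2, so the width is 2 − 1 = 1 and tw(G) ≤ 1. Since G has at least one edge (e.g. 3–4), it is not an edgeless graph, so tw(G) ≥ 1. The upper and lower bounds meet at 1, so that is the treewidth.

1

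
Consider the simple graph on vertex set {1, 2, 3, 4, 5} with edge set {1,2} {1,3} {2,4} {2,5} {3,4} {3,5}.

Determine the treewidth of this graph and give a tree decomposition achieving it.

The largest bag has 3 vertices, giving width 2; this decomposition certifies tw(G) ≤ 2. For the lower bound, G contains the cycle 3–5–2–1–3, so G is not a forest; only forests have treewidth ≤ 1, hence tw(G) ≥ 2. The upper and lower bounds meet at 2, so that is the treewidth.

Treewidth 2.
One such decomposition:
Bags: B1 = {2, 3, 5}  B2 = {1, 2, 3}  B3 = {2, 3, 4}
Tree: B1–B2, B2–B3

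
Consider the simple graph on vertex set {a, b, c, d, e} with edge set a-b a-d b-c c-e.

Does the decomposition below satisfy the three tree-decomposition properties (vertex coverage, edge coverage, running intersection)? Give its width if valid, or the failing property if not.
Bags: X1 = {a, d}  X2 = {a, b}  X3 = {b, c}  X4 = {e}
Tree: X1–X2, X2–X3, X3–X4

No — edge (c,e) lies in no bag.

A tree decomposition must satisfy three properties: every vertex lies in some bag; for every edge, both endpoints lie together in some bag; and for every vertex, the bags containing it form a connected subtree. Here edge (c,e) lies in no bag, so the decomposition is invalid.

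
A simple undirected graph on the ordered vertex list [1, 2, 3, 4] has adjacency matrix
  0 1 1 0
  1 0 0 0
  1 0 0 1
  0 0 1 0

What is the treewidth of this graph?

1

A width-1 tree decomposition is:
Bags: B1 = {1, 3}  B2 = {3, 4}  B3 = {1, 2}
Tree: B1–B2, B1–B3
The largest bag has 2 vertices, giving width 1; this decomposition certifies tw(G) ≤ 1. Any graph with an edge has treewidth ≥ 1, and G has the edge 3–1. Hence tw(G) = 1 exactly.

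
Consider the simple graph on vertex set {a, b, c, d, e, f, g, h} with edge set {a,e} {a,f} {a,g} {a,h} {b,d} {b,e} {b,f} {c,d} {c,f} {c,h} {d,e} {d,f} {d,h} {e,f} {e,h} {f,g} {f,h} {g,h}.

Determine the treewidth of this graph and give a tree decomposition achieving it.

Treewidth 3.
One optimal decomposition is:
Bags: B1 = {d, e, f, h}  B2 = {a, e, f, h}  B3 = {c, d, f, h}  B4 = {a, f, g, h}  B5 = {b, d, e, f}
Tree: B1–B2, B1–B3, B2–B4, B1–B5

Each bag holds 4 vertices, so the decomposition has width 3, which upper-bounds the treewidth. On the other hand G contains the 4-clique {d, e, f, h}. A clique must lie in a single bag of any decomposition, so no decomposition can have width below 3. The upper and lower bounds meet at 3, so that is the treewidth.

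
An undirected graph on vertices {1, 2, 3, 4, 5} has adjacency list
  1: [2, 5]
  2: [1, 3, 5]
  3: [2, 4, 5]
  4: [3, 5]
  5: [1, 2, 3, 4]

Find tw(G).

2

A width-2 tree decomposition is:
Bags: B1 = {1, 2, 5}  B2 = {2, 3, 5}  B3 = {3, 4, 5}
Tree: B1–B2, B2–B3
The largest bag has 3 vertices, giving width 2; this decomposition certifies tw(G) ≤ 2. For the lower bound, the 3 vertices {1, 2, 5} are pairwise adjacent, and any tree decomposition puts a clique entirely inside one bag — forcing width ≥ 2. Combining the bounds, tw(G) = 2.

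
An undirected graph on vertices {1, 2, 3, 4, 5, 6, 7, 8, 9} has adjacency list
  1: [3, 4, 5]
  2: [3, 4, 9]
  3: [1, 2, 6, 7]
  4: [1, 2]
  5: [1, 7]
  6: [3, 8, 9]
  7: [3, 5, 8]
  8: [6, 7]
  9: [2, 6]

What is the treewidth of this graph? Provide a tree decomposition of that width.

Treewidth 3.
One such decomposition:
Bags: B1 = {1, 5, 7, 8}  B2 = {1, 3, 7, 8}  B3 = {1, 3, 6, 8}  B4 = {1, 3, 4, 6}  B5 = {2, 3, 4, 6}  B6 = {2, 4, 6, 9}
Tree: B1–B2, B2–B3, B3–B4, B4–B5, B5–B6

Every bag has size at most 4, so the width is 4 − 1 = 3 and tw(G) ≤ 3. For the lower bound: the 4 vertex sets {5,7,8}, {1}, {3}, {2,4,6,9} are disjoint, each induces a connected subgraph, and every pair is joined by at least one edge of G. Contracting each set to a single vertex therefore yields K_{4} as a minor, and since treewidth is minor-monotone, tw(G) ≥ tw(K_{4}) = 3. Therefore the treewidth is 3.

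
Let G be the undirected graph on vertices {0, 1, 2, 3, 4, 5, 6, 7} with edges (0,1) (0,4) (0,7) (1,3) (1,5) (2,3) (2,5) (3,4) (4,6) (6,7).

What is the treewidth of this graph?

2

A width-2 tree decomposition is:
Bags: B1 = {2, 3, 5}  B2 = {1, 3, 5}  B3 = {1, 3, 4}  B4 = {0, 1, 4}  B5 = {0, 4, 6}  B6 = {0, 6, 7}
Tree: B1–B2, B2–B3, B3–B4, B4–B5, B5–B6
Every bag has size at most 3, so the width is 3 − 1 = 2 and tw(G) ≤ 2. The edges 2–5–1–3–2 form a cycle, so G is not a tree and its treewidth is at least 2. The upper and lower bounds meet at 2, so that is the treewidth.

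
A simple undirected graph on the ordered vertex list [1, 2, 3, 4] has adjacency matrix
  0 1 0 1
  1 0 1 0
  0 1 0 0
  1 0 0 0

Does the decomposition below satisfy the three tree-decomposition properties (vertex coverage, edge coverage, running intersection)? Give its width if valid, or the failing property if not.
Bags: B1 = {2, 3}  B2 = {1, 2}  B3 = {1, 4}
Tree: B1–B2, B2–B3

Yes; width 1.

Every vertex of G appears in some bag (union = {1, 2, 3, 4}); every edge is covered by a bag; and for each vertex v the set of bags containing v is connected in the bag tree. The decomposition is therefore valid. The largest bag has 2 vertices, so the width is 1.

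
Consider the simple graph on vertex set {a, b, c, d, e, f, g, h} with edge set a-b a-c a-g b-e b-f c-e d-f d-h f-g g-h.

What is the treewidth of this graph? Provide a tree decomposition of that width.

Treewidth 2.
One such decomposition:
Bags: B1 = {d, f, h}  B2 = {f, g, h}  B3 = {b, f, g}  B4 = {a, b, g}  B5 = {a, b, e}  B6 = {a, c, e}
Tree: B1–B2, B2–B3, B3–B4, B4–B5, B5–B6

Every bag has size at most 3, so the width is 3 − 1 = 2 and tw(G) ≤ 2. Since d–h–g–f–d is a cycle in G, G is not acyclic. Forests are exactly the graphs of treewidth ≤ 1, so tw(G) ≥ 2. The upper and lower bounds meet at 2, so that is the treewidth.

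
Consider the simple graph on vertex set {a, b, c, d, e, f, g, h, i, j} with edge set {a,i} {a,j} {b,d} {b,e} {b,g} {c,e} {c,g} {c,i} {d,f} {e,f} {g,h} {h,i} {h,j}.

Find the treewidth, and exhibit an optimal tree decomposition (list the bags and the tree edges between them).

Every bag has size at most 3, so the width is 3 − 1 = 2 and tw(G) ≤ 2. The edges a–j–h–i–a form a cycle, so G is not a tree and its treewidth is at least 2. Therefore the treewidth is 2.

Treewidth 2.
One optimal decomposition is:
Bags: B1 = {a, i, j}  B2 = {h, i, j}  B3 = {c, h, i}  B4 = {c, g, h}  B5 = {c, e, g}  B6 = {b, e, g}  B7 = {b, e, f}  B8 = {b, d, f}
Tree: B1–B2, B2–B3, B3–B4, B4–B5, B5–B6, B6–B7, B7–B8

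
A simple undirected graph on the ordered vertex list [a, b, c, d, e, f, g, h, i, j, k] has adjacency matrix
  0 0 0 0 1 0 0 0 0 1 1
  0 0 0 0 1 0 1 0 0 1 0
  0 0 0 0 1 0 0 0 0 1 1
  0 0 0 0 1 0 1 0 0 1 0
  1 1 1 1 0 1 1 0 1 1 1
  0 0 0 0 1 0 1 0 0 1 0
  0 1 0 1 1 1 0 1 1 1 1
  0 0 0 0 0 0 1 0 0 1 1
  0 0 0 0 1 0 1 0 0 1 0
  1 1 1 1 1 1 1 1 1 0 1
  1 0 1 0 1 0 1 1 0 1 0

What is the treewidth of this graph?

3

A width-3 tree decomposition is:
Bags: B1 = {a, e, j, k}  B2 = {e, g, j, k}  B3 = {g, h, j, k}  B4 = {d, e, g, j}  B5 = {c, e, j, k}  B6 = {e, f, g, j}  B7 = {e, g, i, j}  B8 = {b, e, g, j}
Tree: B1–B2, B2–B3, B2–B4, B2–B5, B2–B6, B4–B7, B7–B8
Every bag has size at most 4, so the width is 4 − 1 = 3 and tw(G) ≤ 3. For the lower bound, the 4 vertices {d, e, g, j} are pairwise adjacent, and any tree decomposition puts a clique entirely inside one bag — forcing width ≥ 3. The upper and lower bounds meet at 3, so that is the treewidth.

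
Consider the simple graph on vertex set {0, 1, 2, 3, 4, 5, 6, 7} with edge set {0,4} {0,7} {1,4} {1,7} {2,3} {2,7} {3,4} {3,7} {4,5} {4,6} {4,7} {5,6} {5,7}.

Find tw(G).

2

A width-2 tree decomposition is:
Bags: B1 = {2, 3, 7}  B2 = {3, 4, 7}  B3 = {4, 5, 7}  B4 = {1, 4, 7}  B5 = {0, 4, 7}  B6 = {4, 5, 6}
Tree: B1–B2, B2–B3, B3–B4, B2–B5, B3–B6
The largest bag has 3 vertices, giving width 2; this decomposition certifies tw(G) ≤ 2. For the lower bound, the 3 vertices {2, 3, 7} are pairwise adjacent, and any tree decomposition puts a clique entirely inside one bag — forcing width ≥ 2. The upper and lower bounds meet at 2, so that is the treewidth.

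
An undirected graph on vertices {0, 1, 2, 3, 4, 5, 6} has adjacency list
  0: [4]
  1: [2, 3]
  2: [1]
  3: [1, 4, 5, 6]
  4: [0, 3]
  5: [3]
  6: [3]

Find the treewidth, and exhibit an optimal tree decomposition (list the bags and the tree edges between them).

Treewidth 1.
One such decomposition:
Bags: B1 = {3, 5}  B2 = {3, 6}  B3 = {3, 4}  B4 = {1, 3}  B5 = {1, 2}  B6 = {0, 4}
Tree: B1–B2, B2–B3, B2–B4, B4–B5, B3–B6

The largest bag has 2 vertices, giving width 1; this decomposition certifies tw(G) ≤ 1. Since G has at least one edge (e.g. 5–3), it is not an edgeless graph, so tw(G) ≥ 1. Therefore the treewidth is 1.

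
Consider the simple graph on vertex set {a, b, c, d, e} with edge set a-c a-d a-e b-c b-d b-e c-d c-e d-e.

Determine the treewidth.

3

A width-3 tree decomposition is:
Bags: B1 = {b, c, d, e}  B2 = {a, c, d, e}
Tree: B1–B2
Every bag has size at most 4, so the width is 4 − 1 = 3 and tw(G) ≤ 3. For the lower bound, the 4 vertices {a, c, d, e} are pairwise adjacent, and any tree decomposition puts a clique entirely inside one bag — forcing width ≥ 3. Therefore the treewidth is 3.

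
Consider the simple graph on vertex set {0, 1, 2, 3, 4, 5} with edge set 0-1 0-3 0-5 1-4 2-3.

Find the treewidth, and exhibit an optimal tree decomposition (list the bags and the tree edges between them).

Each bag holds 2 vertices, so the decomposition has width 1, which upper-bounds the treewidth. Since G has at least one edge (e.g. 0–5), it is not an edgeless graph, so tw(G) ≥ 1. The upper and lower bounds meet at 1, so that is the treewidth.

Treewidth 1.
One optimal decomposition is:
Bags: B1 = {0, 5}  B2 = {0, 1}  B3 = {0, 3}  B4 = {2, 3}  B5 = {1, 4}
Tree: B1–B2, B1–B3, B3–B4, B2–B5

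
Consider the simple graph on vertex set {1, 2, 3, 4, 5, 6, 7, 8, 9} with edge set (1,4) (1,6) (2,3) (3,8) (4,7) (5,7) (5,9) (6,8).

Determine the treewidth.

1

A width-1 tree decomposition is:
Bags: B1 = {2, 3}  B2 = {3, 8}  B3 = {6, 8}  B4 = {1, 6}  B5 = {1, 4}  B6 = {4, 7}  B7 = {5, 7}  B8 = {5, 9}
Tree: B1–B2, B2–B3, B3–B4, B4–B5, B5–B6, B6–B7, B7–B8
Every bag has size at most 2, so the width is 2 − 1 = 1 and tw(G) ≤ 1. Since G has at least one edge (e.g. 2–3), it is not an edgeless graph, so tw(G) ≥ 1. The upper and lower bounds meet at 1, so that is the treewidth.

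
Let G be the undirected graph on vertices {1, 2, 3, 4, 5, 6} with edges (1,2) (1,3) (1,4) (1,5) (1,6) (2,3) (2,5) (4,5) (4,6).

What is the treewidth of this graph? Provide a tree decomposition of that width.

The largest bag has 3 vertices, giving width 2; this decomposition certifies tw(G) ≤ 2. For the lower bound, the 3 vertices {1, 2, 3} are pairwise adjacent, and any tree decomposition puts a clique entirely inside one bag — forcing width ≥ 2. Therefore the treewidth is 2.

Treewidth 2.
One such decomposition:
Bags: B1 = {1, 2, 5}  B2 = {1, 4, 5}  B3 = {1, 4, 6}  B4 = {1, 2, 3}
Tree: B1–B2, B2–B3, B1–B4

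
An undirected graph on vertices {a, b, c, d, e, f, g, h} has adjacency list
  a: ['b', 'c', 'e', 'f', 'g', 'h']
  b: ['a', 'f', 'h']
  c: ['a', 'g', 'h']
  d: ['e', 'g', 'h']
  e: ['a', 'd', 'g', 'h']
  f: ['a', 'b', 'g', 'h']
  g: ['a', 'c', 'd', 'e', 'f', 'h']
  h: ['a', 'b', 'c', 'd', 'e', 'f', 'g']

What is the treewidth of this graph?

3

A width-3 tree decomposition is:
Bags: B1 = {a, e, g, h}  B2 = {a, f, g, h}  B3 = {a, c, g, h}  B4 = {a, b, f, h}  B5 = {d, e, g, h}
Tree: B1–B2, B2–B3, B2–B4, B1–B5
Every bag has size at most 4, so the width is 4 − 1 = 3 and tw(G) ≤ 3. On the other hand G contains the 4-clique {d, e, g, h}. A clique must lie in a single bag of any decomposition, so no decomposition can have width below 3. Therefore the treewidth is 3.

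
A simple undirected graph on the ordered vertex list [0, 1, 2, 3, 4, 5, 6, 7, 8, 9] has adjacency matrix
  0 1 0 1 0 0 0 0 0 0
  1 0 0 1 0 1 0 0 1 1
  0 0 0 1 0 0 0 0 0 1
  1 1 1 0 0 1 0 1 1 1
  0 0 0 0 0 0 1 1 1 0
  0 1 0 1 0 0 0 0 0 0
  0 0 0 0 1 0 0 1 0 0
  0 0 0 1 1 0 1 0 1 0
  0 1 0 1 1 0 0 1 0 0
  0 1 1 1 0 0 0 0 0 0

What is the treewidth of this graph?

A width-2 tree decomposition is:
Bags: B1 = {0, 1, 3}  B2 = {1, 3, 5}  B3 = {1, 3, 8}  B4 = {3, 7, 8}  B5 = {4, 7, 8}  B6 = {1, 3, 9}  B7 = {4, 6, 7}  B8 = {2, 3, 9}
Tree: B1–B2, B1–B3, B3–B4, B4–B5, B3–B6, B5–B7, B6–B8
The largest bag has 3 vertices, giving width 2; this decomposition certifies tw(G) ≤ 2. For the lower bound, the 3 vertices {0, 1, 3} are pairwise adjacent, and any tree decomposition puts a clique entirely inside one bag — forcing width ≥ 2. Hence tw(G) = 2 exactly.

2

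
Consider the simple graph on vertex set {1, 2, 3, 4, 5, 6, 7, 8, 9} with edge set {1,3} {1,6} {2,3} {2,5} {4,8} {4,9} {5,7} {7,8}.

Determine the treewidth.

A width-1 tree decomposition is:
Bags: B1 = {4, 9}  B2 = {4, 8}  B3 = {7, 8}  B4 = {5, 7}  B5 = {2, 5}  B6 = {2, 3}  B7 = {1, 3}  B8 = {1, 6}
Tree: B1–B2, B2–B3, B3–B4, B4–B5, B5–B6, B6–B7, B7–B8
Every bag has size at most 2, so the width is 2 − 1 = 1 and tw(G) ≤ 1. Any graph with an edge has treewidth ≥ 1, and G has the edge 9–4. Therefore the treewidth is 1.

1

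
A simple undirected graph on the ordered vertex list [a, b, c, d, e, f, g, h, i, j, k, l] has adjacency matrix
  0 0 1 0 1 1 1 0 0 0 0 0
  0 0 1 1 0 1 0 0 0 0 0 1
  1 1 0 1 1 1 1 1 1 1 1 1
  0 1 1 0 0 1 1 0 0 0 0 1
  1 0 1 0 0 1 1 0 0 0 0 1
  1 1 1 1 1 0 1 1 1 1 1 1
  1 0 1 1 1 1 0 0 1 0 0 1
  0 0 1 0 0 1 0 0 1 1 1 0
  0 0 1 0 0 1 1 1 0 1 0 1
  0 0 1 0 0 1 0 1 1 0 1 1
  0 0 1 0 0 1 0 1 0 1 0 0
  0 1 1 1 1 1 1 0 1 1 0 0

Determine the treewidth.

4

A width-4 tree decomposition is:
Bags: B1 = {c, d, f, g, l}  B2 = {c, e, f, g, l}  B3 = {c, f, g, i, l}  B4 = {b, c, d, f, l}  B5 = {c, f, i, j, l}  B6 = {a, c, e, f, g}  B7 = {c, f, h, i, j}  B8 = {c, f, h, j, k}
Tree: B1–B2, B1–B3, B1–B4, B3–B5, B2–B6, B5–B7, B7–B8
Every bag has size at most 5, so the width is 5 − 1 = 4 and tw(G) ≤ 4. For the lower bound, the 5 vertices {c, f, h, j, k} are pairwise adjacent, and any tree decomposition puts a clique entirely inside one bag — forcing width ≥ 4. Combining the bounds, tw(G) = 4.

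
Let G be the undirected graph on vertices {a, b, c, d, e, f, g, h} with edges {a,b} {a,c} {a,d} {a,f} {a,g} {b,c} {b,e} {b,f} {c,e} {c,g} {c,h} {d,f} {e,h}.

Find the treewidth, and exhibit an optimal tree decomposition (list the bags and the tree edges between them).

Treewidth 2.
Bags: B1 = {a, b, f}  B2 = {a, b, c}  B3 = {a, d, f}  B4 = {b, c, e}  B5 = {c, e, h}  B6 = {a, c, g}
Tree: B1–B2, B1–B3, B2–B4, B4–B5, B2–B6

Each bag holds 3 vertices, so the decomposition has width 2, which upper-bounds the treewidth. On the other hand G contains the 3-clique {a, d, f}. A clique must lie in a single bag of any decomposition, so no decomposition can have width below 2. Hence tw(G) = 2 exactly.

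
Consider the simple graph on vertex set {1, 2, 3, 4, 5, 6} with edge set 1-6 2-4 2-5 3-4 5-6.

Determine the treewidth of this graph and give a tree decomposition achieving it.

The largest bag has 2 vertices, giving width 1; this decomposition certifies tw(G) ≤ 1. Since G has at least one edge (e.g. 3–4), it is not an edgeless graph, so tw(G) ≥ 1. Therefore the treewidth is 1.

Treewidth 1.
One such decomposition:
Bags: B1 = {3, 4}  B2 = {2, 4}  B3 = {2, 5}  B4 = {5, 6}  B5 = {1, 6}
Tree: B1–B2, B2–B3, B3–B4, B4–B5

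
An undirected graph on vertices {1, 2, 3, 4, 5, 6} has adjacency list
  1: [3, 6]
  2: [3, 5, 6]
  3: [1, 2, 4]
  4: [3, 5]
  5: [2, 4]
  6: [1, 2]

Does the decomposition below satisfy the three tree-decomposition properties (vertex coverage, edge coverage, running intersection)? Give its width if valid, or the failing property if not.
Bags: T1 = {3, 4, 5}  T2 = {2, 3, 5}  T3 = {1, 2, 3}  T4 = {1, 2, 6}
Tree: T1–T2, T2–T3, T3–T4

Checking the three conditions: (i) the bags cover all of {1, 2, 3, 4, 5, 6}; (ii) for each edge, some bag contains both endpoints; (iii) the bags containing any fixed vertex form a subtree. All hold, so the decomposition is valid with width 3 − 1 = 2.

Yes; width 2.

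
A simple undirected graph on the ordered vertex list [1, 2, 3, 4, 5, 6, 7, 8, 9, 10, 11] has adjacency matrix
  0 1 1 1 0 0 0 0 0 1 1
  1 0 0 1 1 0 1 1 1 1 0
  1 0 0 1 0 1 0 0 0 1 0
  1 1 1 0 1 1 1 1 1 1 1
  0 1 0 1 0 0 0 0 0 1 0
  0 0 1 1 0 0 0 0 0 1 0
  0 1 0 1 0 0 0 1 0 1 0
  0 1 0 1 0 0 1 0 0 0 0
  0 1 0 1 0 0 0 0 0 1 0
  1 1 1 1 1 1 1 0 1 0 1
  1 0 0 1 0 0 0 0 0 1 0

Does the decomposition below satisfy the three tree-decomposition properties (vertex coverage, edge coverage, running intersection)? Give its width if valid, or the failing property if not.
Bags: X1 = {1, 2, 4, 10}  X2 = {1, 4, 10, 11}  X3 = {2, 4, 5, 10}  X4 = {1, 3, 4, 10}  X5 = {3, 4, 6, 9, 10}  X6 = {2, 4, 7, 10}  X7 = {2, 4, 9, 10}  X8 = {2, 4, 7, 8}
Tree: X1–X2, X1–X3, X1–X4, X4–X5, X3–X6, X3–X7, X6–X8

A tree decomposition must satisfy three properties: every vertex lies in some bag; for every edge, both endpoints lie together in some bag; and for every vertex, the bags containing it form a connected subtree. Here bags containing vertex 9 are not connected in the tree, so the decomposition is invalid.

No — bags containing vertex 9 are not connected in the tree.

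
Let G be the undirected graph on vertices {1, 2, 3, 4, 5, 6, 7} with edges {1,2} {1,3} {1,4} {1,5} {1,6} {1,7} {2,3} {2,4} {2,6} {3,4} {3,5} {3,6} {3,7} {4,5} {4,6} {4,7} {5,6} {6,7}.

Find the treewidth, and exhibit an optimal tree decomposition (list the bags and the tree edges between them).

Each bag holds 5 vertices, so the decomposition has width 4, which upper-bounds the treewidth. On the other hand G contains the 5-clique {1, 2, 3, 4, 6}. A clique must lie in a single bag of any decomposition, so no decomposition can have width below 4. The upper and lower bounds meet at 4, so that is the treewidth.

Treewidth 4.
One optimal decomposition is:
Bags: B1 = {1, 3, 4, 6, 7}  B2 = {1, 2, 3, 4, 6}  B3 = {1, 3, 4, 5, 6}
Tree: B1–B2, B1–B3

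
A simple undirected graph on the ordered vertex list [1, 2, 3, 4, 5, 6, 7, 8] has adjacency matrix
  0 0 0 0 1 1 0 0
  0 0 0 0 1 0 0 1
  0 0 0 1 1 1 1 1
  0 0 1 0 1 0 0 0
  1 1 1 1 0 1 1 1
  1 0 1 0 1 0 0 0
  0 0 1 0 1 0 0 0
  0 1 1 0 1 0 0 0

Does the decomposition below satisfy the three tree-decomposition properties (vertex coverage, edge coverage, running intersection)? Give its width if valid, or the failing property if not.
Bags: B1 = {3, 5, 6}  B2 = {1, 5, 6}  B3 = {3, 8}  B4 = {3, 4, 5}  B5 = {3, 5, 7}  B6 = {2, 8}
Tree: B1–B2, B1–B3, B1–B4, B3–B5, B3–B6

A tree decomposition must satisfy three properties: every vertex lies in some bag; for every edge, both endpoints lie together in some bag; and for every vertex, the bags containing it form a connected subtree. Here edge (5,8) lies in no bag, so the decomposition is invalid.

No — edge (5,8) lies in no bag.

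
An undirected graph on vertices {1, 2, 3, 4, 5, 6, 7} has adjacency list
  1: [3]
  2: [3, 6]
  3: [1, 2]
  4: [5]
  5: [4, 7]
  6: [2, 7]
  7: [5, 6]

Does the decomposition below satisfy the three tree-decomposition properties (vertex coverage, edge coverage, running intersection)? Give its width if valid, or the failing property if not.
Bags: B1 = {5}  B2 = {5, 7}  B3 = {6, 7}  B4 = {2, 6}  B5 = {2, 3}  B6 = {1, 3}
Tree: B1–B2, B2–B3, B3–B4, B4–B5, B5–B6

A tree decomposition must satisfy three properties: every vertex lies in some bag; for every edge, both endpoints lie together in some bag; and for every vertex, the bags containing it form a connected subtree. Here vertex 4 appears in no bag, so the decomposition is invalid.

No — vertex 4 appears in no bag.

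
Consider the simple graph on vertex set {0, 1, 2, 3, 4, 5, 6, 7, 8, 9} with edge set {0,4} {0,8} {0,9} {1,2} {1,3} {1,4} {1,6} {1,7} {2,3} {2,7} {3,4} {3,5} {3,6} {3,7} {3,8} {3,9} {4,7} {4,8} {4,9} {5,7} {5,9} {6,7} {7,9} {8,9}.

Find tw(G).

3

A width-3 tree decomposition is:
Bags: B1 = {3, 4, 7, 9}  B2 = {3, 5, 7, 9}  B3 = {3, 4, 8, 9}  B4 = {1, 3, 4, 7}  B5 = {0, 4, 8, 9}  B6 = {1, 2, 3, 7}  B7 = {1, 3, 6, 7}
Tree: B1–B2, B1–B3, B1–B4, B3–B5, B4–B6, B4–B7
Every bag has size at most 4, so the width is 4 − 1 = 3 and tw(G) ≤ 3. For the lower bound, the 4 vertices {0, 4, 8, 9} are pairwise adjacent, and any tree decomposition puts a clique entirely inside one bag — forcing width ≥ 3. Hence tw(G) = 3 exactly.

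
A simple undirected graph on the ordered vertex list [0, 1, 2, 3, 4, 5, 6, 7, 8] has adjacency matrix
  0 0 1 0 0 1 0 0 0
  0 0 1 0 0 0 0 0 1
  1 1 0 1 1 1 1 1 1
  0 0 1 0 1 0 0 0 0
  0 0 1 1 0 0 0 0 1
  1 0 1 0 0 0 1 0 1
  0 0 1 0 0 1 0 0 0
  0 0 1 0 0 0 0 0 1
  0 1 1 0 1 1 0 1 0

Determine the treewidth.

A width-2 tree decomposition is:
Bags: B1 = {2, 5, 8}  B2 = {2, 4, 8}  B3 = {2, 7, 8}  B4 = {1, 2, 8}  B5 = {2, 5, 6}  B6 = {0, 2, 5}  B7 = {2, 3, 4}
Tree: B1–B2, B2–B3, B2–B4, B1–B5, B1–B6, B2–B7
The largest bag has 3 vertices, giving width 2; this decomposition certifies tw(G) ≤ 2. On the other hand G contains the 3-clique {0, 2, 5}. A clique must lie in a single bag of any decomposition, so no decomposition can have width below 2. The upper and lower bounds meet at 2, so that is the treewidth.

2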